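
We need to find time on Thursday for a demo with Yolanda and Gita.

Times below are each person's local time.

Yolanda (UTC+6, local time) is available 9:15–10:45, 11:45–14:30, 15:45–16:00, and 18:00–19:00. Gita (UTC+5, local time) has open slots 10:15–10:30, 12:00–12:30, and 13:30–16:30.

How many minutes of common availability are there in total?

Yolanda → UTC: 03:15–04:45, 05:45–08:30, 09:45–10:00, 12:00–13:00.
Gita → UTC: 05:15–05:30, 07:00–07:30, 08:30–11:30.
Yolanda ∩ Gita: 07:00–07:30, 09:45–10:00.
Total common minutes: 30 + 15 = 45.

45 minutes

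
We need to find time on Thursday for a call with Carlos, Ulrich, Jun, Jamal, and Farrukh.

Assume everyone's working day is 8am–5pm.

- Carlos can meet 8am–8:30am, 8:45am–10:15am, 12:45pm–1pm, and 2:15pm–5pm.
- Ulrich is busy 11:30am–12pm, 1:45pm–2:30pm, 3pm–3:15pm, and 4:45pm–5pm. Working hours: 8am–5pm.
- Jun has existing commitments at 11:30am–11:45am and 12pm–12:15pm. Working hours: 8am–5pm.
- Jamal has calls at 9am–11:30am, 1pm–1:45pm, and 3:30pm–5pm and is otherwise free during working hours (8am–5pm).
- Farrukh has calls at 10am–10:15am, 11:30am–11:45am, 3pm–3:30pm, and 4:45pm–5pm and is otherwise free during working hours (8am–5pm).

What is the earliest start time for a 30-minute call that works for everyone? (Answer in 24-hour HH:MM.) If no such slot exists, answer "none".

Ulrich free within 08:00–17:00: 08:00–11:30, 12:00–13:45, 14:30–15:00, 15:15–16:45.
Jun free within 08:00–17:00: 08:00–11:30, 11:45–12:00, 12:15–17:00.
Jamal free within 08:00–17:00: 08:00–09:00, 11:30–13:00, 13:45–15:30.
Farrukh free within 08:00–17:00: 08:00–10:00, 10:15–11:30, 11:45–15:00, 15:30–16:45.
Carlos ∩ Ulrich: 08:00–08:30, 08:45–10:15, 12:45–13:00, 14:30–15:00, 15:15–16:45.
Carlos ∩ Ulrich ∩ Jun: 08:00–08:30, 08:45–10:15, 12:45–13:00, 14:30–15:00, 15:15–16:45.
Carlos ∩ Ulrich ∩ Jun ∩ Jamal: 08:00–08:30, 08:45–09:00, 12:45–13:00, 14:30–15:00, 15:15–15:30.
Carlos ∩ Ulrich ∩ Jun ∩ Jamal ∩ Farrukh: 08:00–08:30, 08:45–09:00, 12:45–13:00, 14:30–15:00.
Windows ≥ 30 min: 08:00–08:30, 14:30–15:00.
Earliest such window starts at 08:00.

08:00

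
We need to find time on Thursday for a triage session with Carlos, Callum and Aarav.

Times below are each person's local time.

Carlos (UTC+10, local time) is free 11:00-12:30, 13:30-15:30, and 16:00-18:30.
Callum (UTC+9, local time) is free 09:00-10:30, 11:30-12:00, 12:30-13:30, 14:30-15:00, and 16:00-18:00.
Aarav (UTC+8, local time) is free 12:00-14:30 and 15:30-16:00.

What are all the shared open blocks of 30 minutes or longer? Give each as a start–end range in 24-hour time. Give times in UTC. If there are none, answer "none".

04:00–04:30, 07:30–08:00

Carlos → UTC: 01:00–02:30, 03:30–05:30, 06:00–08:30.
Callum → UTC: 00:00–01:30, 02:30–03:00, 03:30–04:30, 05:30–06:00, 07:00–09:00.
Aarav → UTC: 04:00–06:30, 07:30–08:00.
Carlos ∩ Callum: 01:00–01:30, 03:30–04:30, 07:00–08:30.
Carlos ∩ Callum ∩ Aarav: 04:00–04:30, 07:30–08:00.
Windows ≥ 30 min: 04:00–04:30, 07:30–08:00.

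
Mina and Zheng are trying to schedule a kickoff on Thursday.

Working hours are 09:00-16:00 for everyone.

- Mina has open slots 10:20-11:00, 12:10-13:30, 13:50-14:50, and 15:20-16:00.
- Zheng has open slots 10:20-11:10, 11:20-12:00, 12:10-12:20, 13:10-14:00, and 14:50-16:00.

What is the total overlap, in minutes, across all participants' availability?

120 minutes

Mina ∩ Zheng: 10:20–11:00, 12:10–12:20, 13:10–13:30, 13:50–14:00, 15:20–16:00.
Total common minutes: 40 + 10 + 20 + 10 + 40 = 120.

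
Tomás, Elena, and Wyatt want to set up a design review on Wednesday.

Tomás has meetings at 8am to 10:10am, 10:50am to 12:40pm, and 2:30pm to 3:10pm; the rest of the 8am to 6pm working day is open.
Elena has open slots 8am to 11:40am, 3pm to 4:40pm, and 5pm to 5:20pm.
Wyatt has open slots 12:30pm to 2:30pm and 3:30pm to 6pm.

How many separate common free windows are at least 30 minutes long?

Tomás free within 08:00–18:00: 10:10–10:50, 12:40–14:30, 15:10–18:00.
Tomás ∩ Elena: 10:10–10:50, 15:10–16:40, 17:00–17:20.
Tomás ∩ Elena ∩ Wyatt: 15:30–16:40, 17:00–17:20.
Windows ≥ 30 min: 15:30–16:40.
That's 1 window.

1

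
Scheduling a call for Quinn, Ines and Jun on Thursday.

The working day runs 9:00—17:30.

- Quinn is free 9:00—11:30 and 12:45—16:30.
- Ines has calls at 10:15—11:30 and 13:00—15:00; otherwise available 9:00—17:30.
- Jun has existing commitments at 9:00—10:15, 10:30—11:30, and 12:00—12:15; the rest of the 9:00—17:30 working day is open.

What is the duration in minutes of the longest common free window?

90 minutes

Ines free within 09:00–17:30: 09:00–10:15, 11:30–13:00, 15:00–17:30.
Jun free within 09:00–17:30: 10:15–10:30, 11:30–12:00, 12:15–17:30.
Quinn ∩ Ines: 09:00–10:15, 12:45–13:00, 15:00–16:30.
Quinn ∩ Ines ∩ Jun: 12:45–13:00, 15:00–16:30.
Common window lengths: 15, 90 min; longest is 90.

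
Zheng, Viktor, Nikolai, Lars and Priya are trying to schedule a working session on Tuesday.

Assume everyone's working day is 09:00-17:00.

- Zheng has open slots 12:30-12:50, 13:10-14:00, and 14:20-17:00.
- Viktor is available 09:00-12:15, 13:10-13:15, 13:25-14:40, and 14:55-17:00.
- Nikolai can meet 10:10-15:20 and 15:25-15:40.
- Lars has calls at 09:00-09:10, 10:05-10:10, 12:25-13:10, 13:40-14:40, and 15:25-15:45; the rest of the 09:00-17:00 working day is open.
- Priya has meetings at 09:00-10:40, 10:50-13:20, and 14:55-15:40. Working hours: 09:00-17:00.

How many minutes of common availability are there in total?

15 minutes

Lars free within 09:00–17:00: 09:10–10:05, 10:10–12:25, 13:10–13:40, 14:40–15:25, 15:45–17:00.
Priya free within 09:00–17:00: 10:40–10:50, 13:20–14:55, 15:40–17:00.
Zheng ∩ Viktor: 13:10–13:15, 13:25–14:00, 14:20–14:40, 14:55–17:00.
Zheng ∩ Viktor ∩ Nikolai: 13:10–13:15, 13:25–14:00, 14:20–14:40, 14:55–15:20, 15:25–15:40.
Zheng ∩ Viktor ∩ Nikolai ∩ Lars: 13:10–13:15, 13:25–13:40, 14:55–15:20.
Zheng ∩ Viktor ∩ Nikolai ∩ Lars ∩ Priya: 13:25–13:40.
Total common minutes: 15.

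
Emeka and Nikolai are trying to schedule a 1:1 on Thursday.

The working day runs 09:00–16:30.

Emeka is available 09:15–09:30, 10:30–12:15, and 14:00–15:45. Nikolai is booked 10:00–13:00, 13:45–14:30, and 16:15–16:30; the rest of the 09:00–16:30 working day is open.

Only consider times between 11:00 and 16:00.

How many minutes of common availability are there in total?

Nikolai free within 09:00–16:30: 09:00–10:00, 13:00–13:45, 14:30–16:15.
Emeka ∩ Nikolai: 09:15–09:30, 14:30–15:45.
Restricted to 11:00–16:00: 14:30–15:45.
Total common minutes: 75.

75 minutes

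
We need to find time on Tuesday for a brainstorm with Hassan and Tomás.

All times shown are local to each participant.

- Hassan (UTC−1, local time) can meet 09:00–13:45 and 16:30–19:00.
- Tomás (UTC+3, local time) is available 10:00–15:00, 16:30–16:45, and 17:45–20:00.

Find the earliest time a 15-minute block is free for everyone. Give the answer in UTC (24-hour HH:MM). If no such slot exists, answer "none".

Hassan → UTC: 10:00–14:45, 17:30–20:00.
Tomás → UTC: 07:00–12:00, 13:30–13:45, 14:45–17:00.
Hassan ∩ Tomás: 10:00–12:00, 13:30–13:45.
Windows ≥ 15 min: 10:00–12:00, 13:30–13:45.
Earliest such window starts at 10:00.

10:00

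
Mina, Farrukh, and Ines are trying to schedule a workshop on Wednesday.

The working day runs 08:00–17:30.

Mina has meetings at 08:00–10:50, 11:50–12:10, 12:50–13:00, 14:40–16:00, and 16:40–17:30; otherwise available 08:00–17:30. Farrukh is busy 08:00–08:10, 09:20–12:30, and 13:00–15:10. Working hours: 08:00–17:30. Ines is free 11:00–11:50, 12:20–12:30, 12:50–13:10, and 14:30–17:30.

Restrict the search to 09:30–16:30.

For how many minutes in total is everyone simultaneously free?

Mina free within 08:00–17:30: 10:50–11:50, 12:10–12:50, 13:00–14:40, 16:00–16:40.
Farrukh free within 08:00–17:30: 08:10–09:20, 12:30–13:00, 15:10–17:30.
Mina ∩ Farrukh: 12:30–12:50, 16:00–16:40.
Mina ∩ Farrukh ∩ Ines: 16:00–16:40.
Restricted to 09:30–16:30: 16:00–16:30.
Total common minutes: 30.

30 minutes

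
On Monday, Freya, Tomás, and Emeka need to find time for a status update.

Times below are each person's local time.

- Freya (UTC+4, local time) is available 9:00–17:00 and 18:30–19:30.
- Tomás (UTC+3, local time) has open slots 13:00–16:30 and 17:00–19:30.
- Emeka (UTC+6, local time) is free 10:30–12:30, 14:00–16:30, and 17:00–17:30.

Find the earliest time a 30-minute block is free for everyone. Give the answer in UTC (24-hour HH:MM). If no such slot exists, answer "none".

10:00

Freya → UTC: 05:00–13:00, 14:30–15:30.
Tomás → UTC: 10:00–13:30, 14:00–16:30.
Emeka → UTC: 04:30–06:30, 08:00–10:30, 11:00–11:30.
Freya ∩ Tomás: 10:00–13:00, 14:30–15:30.
Freya ∩ Tomás ∩ Emeka: 10:00–10:30, 11:00–11:30.
Windows ≥ 30 min: 10:00–10:30, 11:00–11:30.
Earliest such window starts at 10:00.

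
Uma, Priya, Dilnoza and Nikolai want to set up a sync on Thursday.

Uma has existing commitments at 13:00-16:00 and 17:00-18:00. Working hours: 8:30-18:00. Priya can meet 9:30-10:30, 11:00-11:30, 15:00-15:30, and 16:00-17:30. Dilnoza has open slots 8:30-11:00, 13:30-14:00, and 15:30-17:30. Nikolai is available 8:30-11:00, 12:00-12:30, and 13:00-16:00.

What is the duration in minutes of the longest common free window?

Uma free within 08:30–18:00: 08:30–13:00, 16:00–17:00.
Uma ∩ Priya: 09:30–10:30, 11:00–11:30, 16:00–17:00.
Uma ∩ Priya ∩ Dilnoza: 09:30–10:30, 16:00–17:00.
Uma ∩ Priya ∩ Dilnoza ∩ Nikolai: 09:30–10:30.
Single common window of 60 minutes.

60 minutes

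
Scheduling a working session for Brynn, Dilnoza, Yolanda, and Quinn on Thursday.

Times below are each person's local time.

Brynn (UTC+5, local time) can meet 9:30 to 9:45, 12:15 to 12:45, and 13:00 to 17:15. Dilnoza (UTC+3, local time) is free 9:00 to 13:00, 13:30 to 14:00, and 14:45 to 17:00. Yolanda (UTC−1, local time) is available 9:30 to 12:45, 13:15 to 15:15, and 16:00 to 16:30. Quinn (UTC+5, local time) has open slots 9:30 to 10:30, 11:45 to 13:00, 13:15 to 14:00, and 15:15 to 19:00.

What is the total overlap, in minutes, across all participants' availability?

60 minutes

Brynn → UTC: 04:30–04:45, 07:15–07:45, 08:00–12:15.
Dilnoza → UTC: 06:00–10:00, 10:30–11:00, 11:45–14:00.
Yolanda → UTC: 10:30–13:45, 14:15–16:15, 17:00–17:30.
Quinn → UTC: 04:30–05:30, 06:45–08:00, 08:15–09:00, 10:15–14:00.
Brynn ∩ Dilnoza: 07:15–07:45, 08:00–10:00, 10:30–11:00, 11:45–12:15.
Brynn ∩ Dilnoza ∩ Yolanda: 10:30–11:00, 11:45–12:15.
Brynn ∩ Dilnoza ∩ Yolanda ∩ Quinn: 10:30–11:00, 11:45–12:15.
Total common minutes: 30 + 30 = 60.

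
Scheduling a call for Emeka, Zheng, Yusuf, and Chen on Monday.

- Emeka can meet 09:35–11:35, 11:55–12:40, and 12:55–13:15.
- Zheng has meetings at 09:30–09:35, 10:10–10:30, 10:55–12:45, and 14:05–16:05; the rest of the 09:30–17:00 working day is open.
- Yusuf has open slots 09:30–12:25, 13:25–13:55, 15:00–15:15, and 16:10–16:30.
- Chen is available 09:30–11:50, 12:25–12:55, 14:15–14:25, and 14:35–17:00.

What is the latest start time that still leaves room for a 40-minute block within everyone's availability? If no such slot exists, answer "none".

none

Zheng free within 09:30–17:00: 09:35–10:10, 10:30–10:55, 12:45–14:05, 16:05–17:00.
Emeka ∩ Zheng: 09:35–10:10, 10:30–10:55, 12:55–13:15.
Emeka ∩ Zheng ∩ Yusuf: 09:35–10:10, 10:30–10:55.
Emeka ∩ Zheng ∩ Yusuf ∩ Chen: 09:35–10:10, 10:30–10:55.
Windows ≥ 40 min: (none).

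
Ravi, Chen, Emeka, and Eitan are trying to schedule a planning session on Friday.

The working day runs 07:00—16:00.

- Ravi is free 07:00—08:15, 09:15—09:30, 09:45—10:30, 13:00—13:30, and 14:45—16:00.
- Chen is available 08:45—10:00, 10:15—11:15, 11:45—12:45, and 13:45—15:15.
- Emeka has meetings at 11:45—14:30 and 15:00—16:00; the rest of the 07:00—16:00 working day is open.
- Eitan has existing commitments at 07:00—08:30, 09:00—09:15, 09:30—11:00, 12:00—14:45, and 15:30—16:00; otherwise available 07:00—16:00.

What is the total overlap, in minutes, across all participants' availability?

30 minutes

Emeka free within 07:00–16:00: 07:00–11:45, 14:30–15:00.
Eitan free within 07:00–16:00: 08:30–09:00, 09:15–09:30, 11:00–12:00, 14:45–15:30.
Ravi ∩ Chen: 09:15–09:30, 09:45–10:00, 10:15–10:30, 14:45–15:15.
Ravi ∩ Chen ∩ Emeka: 09:15–09:30, 09:45–10:00, 10:15–10:30, 14:45–15:00.
Ravi ∩ Chen ∩ Emeka ∩ Eitan: 09:15–09:30, 14:45–15:00.
Total common minutes: 15 + 15 = 30.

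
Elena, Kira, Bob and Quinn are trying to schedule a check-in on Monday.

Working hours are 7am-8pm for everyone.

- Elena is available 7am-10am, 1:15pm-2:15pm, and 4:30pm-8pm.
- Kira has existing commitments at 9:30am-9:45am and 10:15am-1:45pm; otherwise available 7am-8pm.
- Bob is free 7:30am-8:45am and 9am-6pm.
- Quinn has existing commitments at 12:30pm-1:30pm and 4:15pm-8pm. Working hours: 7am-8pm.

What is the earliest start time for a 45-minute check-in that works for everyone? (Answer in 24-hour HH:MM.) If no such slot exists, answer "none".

Kira free within 07:00–20:00: 07:00–09:30, 09:45–10:15, 13:45–20:00.
Quinn free within 07:00–20:00: 07:00–12:30, 13:30–16:15.
Elena ∩ Kira: 07:00–09:30, 09:45–10:00, 13:45–14:15, 16:30–20:00.
Elena ∩ Kira ∩ Bob: 07:30–08:45, 09:00–09:30, 09:45–10:00, 13:45–14:15, 16:30–18:00.
Elena ∩ Kira ∩ Bob ∩ Quinn: 07:30–08:45, 09:00–09:30, 09:45–10:00, 13:45–14:15.
Windows ≥ 45 min: 07:30–08:45.
Earliest such window starts at 07:30.

07:30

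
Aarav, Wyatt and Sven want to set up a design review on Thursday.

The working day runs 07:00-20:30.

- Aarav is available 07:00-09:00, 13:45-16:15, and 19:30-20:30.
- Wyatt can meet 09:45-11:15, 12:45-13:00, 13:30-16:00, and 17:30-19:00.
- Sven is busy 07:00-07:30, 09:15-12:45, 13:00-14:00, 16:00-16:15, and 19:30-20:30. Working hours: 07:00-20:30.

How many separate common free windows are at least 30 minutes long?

1

Sven free within 07:00–20:30: 07:30–09:15, 12:45–13:00, 14:00–16:00, 16:15–19:30.
Aarav ∩ Wyatt: 13:45–16:00.
Aarav ∩ Wyatt ∩ Sven: 14:00–16:00.
Windows ≥ 30 min: 14:00–16:00.
That's 1 window.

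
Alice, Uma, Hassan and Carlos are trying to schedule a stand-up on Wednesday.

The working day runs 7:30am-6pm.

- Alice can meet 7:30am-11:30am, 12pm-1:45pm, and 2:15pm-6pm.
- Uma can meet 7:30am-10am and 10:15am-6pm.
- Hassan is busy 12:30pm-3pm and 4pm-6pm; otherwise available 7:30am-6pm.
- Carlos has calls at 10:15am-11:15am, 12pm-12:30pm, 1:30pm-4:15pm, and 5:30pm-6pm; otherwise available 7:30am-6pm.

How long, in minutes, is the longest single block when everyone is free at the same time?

Hassan free within 07:30–18:00: 07:30–12:30, 15:00–16:00.
Carlos free within 07:30–18:00: 07:30–10:15, 11:15–12:00, 12:30–13:30, 16:15–17:30.
Alice ∩ Uma: 07:30–10:00, 10:15–11:30, 12:00–13:45, 14:15–18:00.
Alice ∩ Uma ∩ Hassan: 07:30–10:00, 10:15–11:30, 12:00–12:30, 15:00–16:00.
Alice ∩ Uma ∩ Hassan ∩ Carlos: 07:30–10:00, 11:15–11:30.
Common window lengths: 150, 15 min; longest is 150.

150 minutes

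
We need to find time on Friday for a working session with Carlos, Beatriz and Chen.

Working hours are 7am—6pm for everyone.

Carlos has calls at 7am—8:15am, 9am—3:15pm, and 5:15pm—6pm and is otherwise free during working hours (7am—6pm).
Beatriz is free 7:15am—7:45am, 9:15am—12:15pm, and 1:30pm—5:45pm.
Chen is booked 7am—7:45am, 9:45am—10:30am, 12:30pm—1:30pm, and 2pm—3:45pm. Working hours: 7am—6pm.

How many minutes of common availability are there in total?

Carlos free within 07:00–18:00: 08:15–09:00, 15:15–17:15.
Chen free within 07:00–18:00: 07:45–09:45, 10:30–12:30, 13:30–14:00, 15:45–18:00.
Carlos ∩ Beatriz: 15:15–17:15.
Carlos ∩ Beatriz ∩ Chen: 15:45–17:15.
Total common minutes: 90.

90 minutes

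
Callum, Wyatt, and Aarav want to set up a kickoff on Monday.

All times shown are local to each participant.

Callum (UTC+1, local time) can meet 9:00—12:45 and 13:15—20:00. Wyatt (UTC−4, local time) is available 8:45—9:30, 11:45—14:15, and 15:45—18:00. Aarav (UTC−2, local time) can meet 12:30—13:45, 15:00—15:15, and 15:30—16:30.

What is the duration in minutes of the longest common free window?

45 minutes

Callum → UTC: 08:00–11:45, 12:15–19:00.
Wyatt → UTC: 12:45–13:30, 15:45–18:15, 19:45–22:00.
Aarav → UTC: 14:30–15:45, 17:00–17:15, 17:30–18:30.
Callum ∩ Wyatt: 12:45–13:30, 15:45–18:15.
Callum ∩ Wyatt ∩ Aarav: 17:00–17:15, 17:30–18:15.
Common window lengths: 15, 45 min; longest is 45.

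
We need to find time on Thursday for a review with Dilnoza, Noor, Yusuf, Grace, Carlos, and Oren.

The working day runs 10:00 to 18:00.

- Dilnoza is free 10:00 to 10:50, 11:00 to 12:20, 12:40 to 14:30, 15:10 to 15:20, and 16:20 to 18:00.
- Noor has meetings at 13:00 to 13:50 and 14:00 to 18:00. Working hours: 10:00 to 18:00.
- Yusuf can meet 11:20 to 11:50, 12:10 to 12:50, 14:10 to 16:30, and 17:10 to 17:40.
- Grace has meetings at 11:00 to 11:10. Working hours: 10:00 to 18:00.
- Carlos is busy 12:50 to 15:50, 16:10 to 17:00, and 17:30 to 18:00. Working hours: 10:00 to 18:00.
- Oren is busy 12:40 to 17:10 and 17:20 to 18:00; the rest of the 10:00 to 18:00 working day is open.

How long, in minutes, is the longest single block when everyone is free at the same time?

Noor free within 10:00–18:00: 10:00–13:00, 13:50–14:00.
Grace free within 10:00–18:00: 10:00–11:00, 11:10–18:00.
Carlos free within 10:00–18:00: 10:00–12:50, 15:50–16:10, 17:00–17:30.
Oren free within 10:00–18:00: 10:00–12:40, 17:10–17:20.
Dilnoza ∩ Noor: 10:00–10:50, 11:00–12:20, 12:40–13:00, 13:50–14:00.
Dilnoza ∩ Noor ∩ Yusuf: 11:20–11:50, 12:10–12:20, 12:40–12:50.
Dilnoza ∩ Noor ∩ Yusuf ∩ Grace: 11:20–11:50, 12:10–12:20, 12:40–12:50.
Dilnoza ∩ Noor ∩ Yusuf ∩ Grace ∩ Carlos: 11:20–11:50, 12:10–12:20, 12:40–12:50.
Dilnoza ∩ Noor ∩ Yusuf ∩ Grace ∩ Carlos ∩ Oren: 11:20–11:50, 12:10–12:20.
Common window lengths: 30, 10 min; longest is 30.

30 minutes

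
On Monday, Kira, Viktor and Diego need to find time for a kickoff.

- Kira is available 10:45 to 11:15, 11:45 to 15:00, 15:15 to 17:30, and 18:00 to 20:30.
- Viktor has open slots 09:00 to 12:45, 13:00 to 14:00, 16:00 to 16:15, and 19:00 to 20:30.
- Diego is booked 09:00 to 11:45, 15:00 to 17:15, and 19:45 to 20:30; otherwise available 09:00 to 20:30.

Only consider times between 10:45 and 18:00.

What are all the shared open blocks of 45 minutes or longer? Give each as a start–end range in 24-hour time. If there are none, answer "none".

11:45–12:45, 13:00–14:00

Diego free within 09:00–20:30: 11:45–15:00, 17:15–19:45.
Kira ∩ Viktor: 10:45–11:15, 11:45–12:45, 13:00–14:00, 16:00–16:15, 19:00–20:30.
Kira ∩ Viktor ∩ Diego: 11:45–12:45, 13:00–14:00, 19:00–19:45.
Restricted to 10:45–18:00: 11:45–12:45, 13:00–14:00.
Windows ≥ 45 min: 11:45–12:45, 13:00–14:00.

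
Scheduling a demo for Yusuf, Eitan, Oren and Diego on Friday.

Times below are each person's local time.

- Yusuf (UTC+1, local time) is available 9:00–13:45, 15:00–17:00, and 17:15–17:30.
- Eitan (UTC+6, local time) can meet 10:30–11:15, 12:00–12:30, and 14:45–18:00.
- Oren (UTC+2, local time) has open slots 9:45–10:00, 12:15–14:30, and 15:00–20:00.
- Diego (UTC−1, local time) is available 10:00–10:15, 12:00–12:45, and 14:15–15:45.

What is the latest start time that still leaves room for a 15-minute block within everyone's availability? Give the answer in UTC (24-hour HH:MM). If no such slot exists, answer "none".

Yusuf → UTC: 08:00–12:45, 14:00–16:00, 16:15–16:30.
Eitan → UTC: 04:30–05:15, 06:00–06:30, 08:45–12:00.
Oren → UTC: 07:45–08:00, 10:15–12:30, 13:00–18:00.
Diego → UTC: 11:00–11:15, 13:00–13:45, 15:15–16:45.
Yusuf ∩ Eitan: 08:45–12:00.
Yusuf ∩ Eitan ∩ Oren: 10:15–12:00.
Yusuf ∩ Eitan ∩ Oren ∩ Diego: 11:00–11:15.
Windows ≥ 15 min: 11:00–11:15.
Latest start in the last window 11:00–11:15 is 11:15 − 15 min = 11:00.

11:00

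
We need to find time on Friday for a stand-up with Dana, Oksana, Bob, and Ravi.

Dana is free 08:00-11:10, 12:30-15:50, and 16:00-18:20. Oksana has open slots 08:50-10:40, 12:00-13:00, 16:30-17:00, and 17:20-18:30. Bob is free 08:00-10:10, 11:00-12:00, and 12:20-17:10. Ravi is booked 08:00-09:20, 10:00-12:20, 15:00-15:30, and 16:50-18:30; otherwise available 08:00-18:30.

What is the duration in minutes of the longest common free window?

Ravi free within 08:00–18:30: 09:20–10:00, 12:20–15:00, 15:30–16:50.
Dana ∩ Oksana: 08:50–10:40, 12:30–13:00, 16:30–17:00, 17:20–18:20.
Dana ∩ Oksana ∩ Bob: 08:50–10:10, 12:30–13:00, 16:30–17:00.
Dana ∩ Oksana ∩ Bob ∩ Ravi: 09:20–10:00, 12:30–13:00, 16:30–16:50.
Common window lengths: 40, 30, 20 min; longest is 40.

40 minutes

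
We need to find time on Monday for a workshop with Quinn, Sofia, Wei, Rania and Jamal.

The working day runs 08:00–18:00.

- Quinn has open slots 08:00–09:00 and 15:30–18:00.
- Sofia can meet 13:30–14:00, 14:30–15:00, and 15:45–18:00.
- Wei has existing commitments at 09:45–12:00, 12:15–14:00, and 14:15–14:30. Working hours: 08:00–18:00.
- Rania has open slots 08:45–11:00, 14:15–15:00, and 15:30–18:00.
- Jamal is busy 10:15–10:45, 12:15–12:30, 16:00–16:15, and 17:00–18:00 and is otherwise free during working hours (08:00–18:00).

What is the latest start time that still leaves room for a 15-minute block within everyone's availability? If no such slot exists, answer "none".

Wei free within 08:00–18:00: 08:00–09:45, 12:00–12:15, 14:00–14:15, 14:30–18:00.
Jamal free within 08:00–18:00: 08:00–10:15, 10:45–12:15, 12:30–16:00, 16:15–17:00.
Quinn ∩ Sofia: 15:45–18:00.
Quinn ∩ Sofia ∩ Wei: 15:45–18:00.
Quinn ∩ Sofia ∩ Wei ∩ Rania: 15:45–18:00.
Quinn ∩ Sofia ∩ Wei ∩ Rania ∩ Jamal: 15:45–16:00, 16:15–17:00.
Windows ≥ 15 min: 15:45–16:00, 16:15–17:00.
Latest start in the last window 16:15–17:00 is 17:00 − 15 min = 16:45.

16:45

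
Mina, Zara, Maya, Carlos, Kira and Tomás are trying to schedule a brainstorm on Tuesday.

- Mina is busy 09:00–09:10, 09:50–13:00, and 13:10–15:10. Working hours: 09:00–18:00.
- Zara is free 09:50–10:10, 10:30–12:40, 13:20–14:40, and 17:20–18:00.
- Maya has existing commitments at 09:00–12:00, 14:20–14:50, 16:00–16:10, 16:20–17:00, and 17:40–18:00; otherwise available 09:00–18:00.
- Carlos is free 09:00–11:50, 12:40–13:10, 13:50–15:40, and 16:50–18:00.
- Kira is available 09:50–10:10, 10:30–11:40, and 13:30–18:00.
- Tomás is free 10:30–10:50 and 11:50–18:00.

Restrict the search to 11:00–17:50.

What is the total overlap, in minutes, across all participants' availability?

20 minutes

Mina free within 09:00–18:00: 09:10–09:50, 13:00–13:10, 15:10–18:00.
Maya free within 09:00–18:00: 12:00–14:20, 14:50–16:00, 16:10–16:20, 17:00–17:40.
Mina ∩ Zara: 17:20–18:00.
Mina ∩ Zara ∩ Maya: 17:20–17:40.
Mina ∩ Zara ∩ Maya ∩ Carlos: 17:20–17:40.
Mina ∩ Zara ∩ Maya ∩ Carlos ∩ Kira: 17:20–17:40.
Mina ∩ Zara ∩ Maya ∩ Carlos ∩ Kira ∩ Tomás: 17:20–17:40.
Restricted to 11:00–17:50: 17:20–17:40.
Total common minutes: 20.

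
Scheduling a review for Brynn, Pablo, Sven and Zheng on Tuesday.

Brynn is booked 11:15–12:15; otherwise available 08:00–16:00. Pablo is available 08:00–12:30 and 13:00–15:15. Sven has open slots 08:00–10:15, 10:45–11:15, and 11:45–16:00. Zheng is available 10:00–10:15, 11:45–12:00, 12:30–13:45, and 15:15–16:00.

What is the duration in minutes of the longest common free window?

45 minutes

Brynn free within 08:00–16:00: 08:00–11:15, 12:15–16:00.
Brynn ∩ Pablo: 08:00–11:15, 12:15–12:30, 13:00–15:15.
Brynn ∩ Pablo ∩ Sven: 08:00–10:15, 10:45–11:15, 12:15–12:30, 13:00–15:15.
Brynn ∩ Pablo ∩ Sven ∩ Zheng: 10:00–10:15, 13:00–13:45.
Common window lengths: 15, 45 min; longest is 45.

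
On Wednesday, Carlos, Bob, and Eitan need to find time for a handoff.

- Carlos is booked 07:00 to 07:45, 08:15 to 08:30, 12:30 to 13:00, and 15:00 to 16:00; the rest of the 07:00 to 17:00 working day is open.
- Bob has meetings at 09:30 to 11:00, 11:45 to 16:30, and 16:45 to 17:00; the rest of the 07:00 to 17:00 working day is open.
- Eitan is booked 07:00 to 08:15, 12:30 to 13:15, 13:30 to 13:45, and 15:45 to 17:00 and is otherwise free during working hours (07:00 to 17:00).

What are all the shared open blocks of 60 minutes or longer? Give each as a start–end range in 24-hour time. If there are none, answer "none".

Carlos free within 07:00–17:00: 07:45–08:15, 08:30–12:30, 13:00–15:00, 16:00–17:00.
Bob free within 07:00–17:00: 07:00–09:30, 11:00–11:45, 16:30–16:45.
Eitan free within 07:00–17:00: 08:15–12:30, 13:15–13:30, 13:45–15:45.
Carlos ∩ Bob: 07:45–08:15, 08:30–09:30, 11:00–11:45, 16:30–16:45.
Carlos ∩ Bob ∩ Eitan: 08:30–09:30, 11:00–11:45.
Windows ≥ 60 min: 08:30–09:30.

08:30–09:30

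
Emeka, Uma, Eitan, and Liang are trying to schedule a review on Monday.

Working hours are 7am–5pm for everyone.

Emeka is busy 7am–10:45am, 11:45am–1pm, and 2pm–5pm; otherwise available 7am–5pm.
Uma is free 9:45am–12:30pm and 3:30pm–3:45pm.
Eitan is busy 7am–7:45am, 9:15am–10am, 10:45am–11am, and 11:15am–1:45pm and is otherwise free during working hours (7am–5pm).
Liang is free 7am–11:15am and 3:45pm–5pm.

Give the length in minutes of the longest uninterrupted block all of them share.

15 minutes

Emeka free within 07:00–17:00: 10:45–11:45, 13:00–14:00.
Eitan free within 07:00–17:00: 07:45–09:15, 10:00–10:45, 11:00–11:15, 13:45–17:00.
Emeka ∩ Uma: 10:45–11:45.
Emeka ∩ Uma ∩ Eitan: 11:00–11:15.
Emeka ∩ Uma ∩ Eitan ∩ Liang: 11:00–11:15.
Single common window of 15 minutes.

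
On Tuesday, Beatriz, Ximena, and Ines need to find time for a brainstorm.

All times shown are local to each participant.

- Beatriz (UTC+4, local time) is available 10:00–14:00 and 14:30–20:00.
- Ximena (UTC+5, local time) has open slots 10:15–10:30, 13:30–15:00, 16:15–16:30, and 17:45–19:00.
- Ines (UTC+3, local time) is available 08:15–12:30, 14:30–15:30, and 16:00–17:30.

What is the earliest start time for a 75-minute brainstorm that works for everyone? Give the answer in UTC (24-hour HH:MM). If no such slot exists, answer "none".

Beatriz → UTC: 06:00–10:00, 10:30–16:00.
Ximena → UTC: 05:15–05:30, 08:30–10:00, 11:15–11:30, 12:45–14:00.
Ines → UTC: 05:15–09:30, 11:30–12:30, 13:00–14:30.
Beatriz ∩ Ximena: 08:30–10:00, 11:15–11:30, 12:45–14:00.
Beatriz ∩ Ximena ∩ Ines: 08:30–09:30, 13:00–14:00.
Windows ≥ 75 min: (none).

none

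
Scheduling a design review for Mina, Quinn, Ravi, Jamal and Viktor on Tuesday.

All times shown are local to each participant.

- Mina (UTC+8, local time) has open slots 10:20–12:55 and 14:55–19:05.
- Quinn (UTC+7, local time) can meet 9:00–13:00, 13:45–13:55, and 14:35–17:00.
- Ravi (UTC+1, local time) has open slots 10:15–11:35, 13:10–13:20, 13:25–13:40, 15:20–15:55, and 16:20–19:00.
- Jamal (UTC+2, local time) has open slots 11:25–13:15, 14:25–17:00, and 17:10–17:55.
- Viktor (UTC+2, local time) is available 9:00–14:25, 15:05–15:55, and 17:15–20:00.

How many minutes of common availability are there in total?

Mina → UTC: 02:20–04:55, 06:55–11:05.
Quinn → UTC: 02:00–06:00, 06:45–06:55, 07:35–10:00.
Ravi → UTC: 09:15–10:35, 12:10–12:20, 12:25–12:40, 14:20–14:55, 15:20–18:00.
Jamal → UTC: 09:25–11:15, 12:25–15:00, 15:10–15:55.
Viktor → UTC: 07:00–12:25, 13:05–13:55, 15:15–18:00.
Mina ∩ Quinn: 02:20–04:55, 07:35–10:00.
Mina ∩ Quinn ∩ Ravi: 09:15–10:00.
Mina ∩ Quinn ∩ Ravi ∩ Jamal: 09:25–10:00.
Mina ∩ Quinn ∩ Ravi ∩ Jamal ∩ Viktor: 09:25–10:00.
Total common minutes: 35.

35 minutes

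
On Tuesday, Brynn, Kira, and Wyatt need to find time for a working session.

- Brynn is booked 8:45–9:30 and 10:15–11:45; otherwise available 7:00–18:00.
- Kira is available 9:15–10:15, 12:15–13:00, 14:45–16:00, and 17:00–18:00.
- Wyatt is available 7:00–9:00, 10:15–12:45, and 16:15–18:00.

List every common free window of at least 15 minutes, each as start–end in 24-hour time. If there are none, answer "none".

Brynn free within 07:00–18:00: 07:00–08:45, 09:30–10:15, 11:45–18:00.
Brynn ∩ Kira: 09:30–10:15, 12:15–13:00, 14:45–16:00, 17:00–18:00.
Brynn ∩ Kira ∩ Wyatt: 12:15–12:45, 17:00–18:00.
Windows ≥ 15 min: 12:15–12:45, 17:00–18:00.

12:15–12:45, 17:00–18:00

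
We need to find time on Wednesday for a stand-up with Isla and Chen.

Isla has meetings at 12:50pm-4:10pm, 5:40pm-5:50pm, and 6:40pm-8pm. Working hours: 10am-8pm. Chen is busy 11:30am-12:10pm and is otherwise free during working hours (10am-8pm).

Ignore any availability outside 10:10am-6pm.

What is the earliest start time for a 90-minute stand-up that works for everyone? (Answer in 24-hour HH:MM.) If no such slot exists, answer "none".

16:10

Isla free within 10:00–20:00: 10:00–12:50, 16:10–17:40, 17:50–18:40.
Chen free within 10:00–20:00: 10:00–11:30, 12:10–20:00.
Isla ∩ Chen: 10:00–11:30, 12:10–12:50, 16:10–17:40, 17:50–18:40.
Restricted to 10:10–18:00: 10:10–11:30, 12:10–12:50, 16:10–17:40, 17:50–18:00.
Windows ≥ 90 min: 16:10–17:40.
Earliest such window starts at 16:10.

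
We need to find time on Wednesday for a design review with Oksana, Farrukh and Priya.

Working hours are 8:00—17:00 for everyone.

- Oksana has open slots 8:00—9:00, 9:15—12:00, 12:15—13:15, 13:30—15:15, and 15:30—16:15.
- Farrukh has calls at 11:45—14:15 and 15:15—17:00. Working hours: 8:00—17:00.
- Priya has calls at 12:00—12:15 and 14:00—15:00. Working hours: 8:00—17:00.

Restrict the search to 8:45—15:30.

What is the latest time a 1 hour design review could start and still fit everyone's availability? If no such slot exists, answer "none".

10:45

Farrukh free within 08:00–17:00: 08:00–11:45, 14:15–15:15.
Priya free within 08:00–17:00: 08:00–12:00, 12:15–14:00, 15:00–17:00.
Oksana ∩ Farrukh: 08:00–09:00, 09:15–11:45, 14:15–15:15.
Oksana ∩ Farrukh ∩ Priya: 08:00–09:00, 09:15–11:45, 15:00–15:15.
Restricted to 08:45–15:30: 08:45–09:00, 09:15–11:45, 15:00–15:15.
Windows ≥ 60 min: 09:15–11:45.
Latest start in the last window 09:15–11:45 is 11:45 − 60 min = 10:45.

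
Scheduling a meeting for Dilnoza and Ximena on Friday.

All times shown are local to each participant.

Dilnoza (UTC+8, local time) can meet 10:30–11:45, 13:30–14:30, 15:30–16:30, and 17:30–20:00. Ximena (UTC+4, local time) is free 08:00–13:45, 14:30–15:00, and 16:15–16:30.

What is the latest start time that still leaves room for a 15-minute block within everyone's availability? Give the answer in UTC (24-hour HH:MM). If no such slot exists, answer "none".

10:45

Dilnoza → UTC: 02:30–03:45, 05:30–06:30, 07:30–08:30, 09:30–12:00.
Ximena → UTC: 04:00–09:45, 10:30–11:00, 12:15–12:30.
Dilnoza ∩ Ximena: 05:30–06:30, 07:30–08:30, 09:30–09:45, 10:30–11:00.
Windows ≥ 15 min: 05:30–06:30, 07:30–08:30, 09:30–09:45, 10:30–11:00.
Latest start in the last window 10:30–11:00 is 11:00 − 15 min = 10:45.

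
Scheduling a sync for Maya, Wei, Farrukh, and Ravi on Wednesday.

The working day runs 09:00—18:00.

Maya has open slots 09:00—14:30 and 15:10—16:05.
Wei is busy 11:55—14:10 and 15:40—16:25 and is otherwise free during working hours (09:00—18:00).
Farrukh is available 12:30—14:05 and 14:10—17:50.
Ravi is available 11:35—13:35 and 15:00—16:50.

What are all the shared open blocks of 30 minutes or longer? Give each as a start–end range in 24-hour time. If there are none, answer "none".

15:10–15:40

Wei free within 09:00–18:00: 09:00–11:55, 14:10–15:40, 16:25–18:00.
Maya ∩ Wei: 09:00–11:55, 14:10–14:30, 15:10–15:40.
Maya ∩ Wei ∩ Farrukh: 14:10–14:30, 15:10–15:40.
Maya ∩ Wei ∩ Farrukh ∩ Ravi: 15:10–15:40.
Windows ≥ 30 min: 15:10–15:40.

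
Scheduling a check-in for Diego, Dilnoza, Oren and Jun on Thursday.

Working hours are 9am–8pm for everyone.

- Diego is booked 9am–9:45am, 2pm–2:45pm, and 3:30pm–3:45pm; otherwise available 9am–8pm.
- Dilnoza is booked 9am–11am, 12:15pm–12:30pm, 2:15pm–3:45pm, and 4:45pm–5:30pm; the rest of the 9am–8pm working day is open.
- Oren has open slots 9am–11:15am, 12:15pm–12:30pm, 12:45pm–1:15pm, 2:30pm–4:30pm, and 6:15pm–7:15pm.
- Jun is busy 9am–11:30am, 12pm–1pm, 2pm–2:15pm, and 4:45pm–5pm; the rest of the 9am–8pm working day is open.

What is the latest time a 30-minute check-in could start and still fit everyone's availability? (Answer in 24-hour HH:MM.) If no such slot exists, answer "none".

Diego free within 09:00–20:00: 09:45–14:00, 14:45–15:30, 15:45–20:00.
Dilnoza free within 09:00–20:00: 11:00–12:15, 12:30–14:15, 15:45–16:45, 17:30–20:00.
Jun free within 09:00–20:00: 11:30–12:00, 13:00–14:00, 14:15–16:45, 17:00–20:00.
Diego ∩ Dilnoza: 11:00–12:15, 12:30–14:00, 15:45–16:45, 17:30–20:00.
Diego ∩ Dilnoza ∩ Oren: 11:00–11:15, 12:45–13:15, 15:45–16:30, 18:15–19:15.
Diego ∩ Dilnoza ∩ Oren ∩ Jun: 13:00–13:15, 15:45–16:30, 18:15–19:15.
Windows ≥ 30 min: 15:45–16:30, 18:15–19:15.
Latest start in the last window 18:15–19:15 is 19:15 − 30 min = 18:45.

18:45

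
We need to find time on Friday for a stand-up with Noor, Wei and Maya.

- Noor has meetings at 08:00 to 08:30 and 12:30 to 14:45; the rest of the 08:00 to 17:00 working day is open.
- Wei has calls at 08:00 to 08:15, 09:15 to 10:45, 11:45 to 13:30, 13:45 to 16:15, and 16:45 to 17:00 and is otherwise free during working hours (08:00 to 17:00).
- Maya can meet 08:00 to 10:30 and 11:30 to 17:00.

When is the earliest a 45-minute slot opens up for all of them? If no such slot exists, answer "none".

08:30

Noor free within 08:00–17:00: 08:30–12:30, 14:45–17:00.
Wei free within 08:00–17:00: 08:15–09:15, 10:45–11:45, 13:30–13:45, 16:15–16:45.
Noor ∩ Wei: 08:30–09:15, 10:45–11:45, 16:15–16:45.
Noor ∩ Wei ∩ Maya: 08:30–09:15, 11:30–11:45, 16:15–16:45.
Windows ≥ 45 min: 08:30–09:15.
Earliest such window starts at 08:30.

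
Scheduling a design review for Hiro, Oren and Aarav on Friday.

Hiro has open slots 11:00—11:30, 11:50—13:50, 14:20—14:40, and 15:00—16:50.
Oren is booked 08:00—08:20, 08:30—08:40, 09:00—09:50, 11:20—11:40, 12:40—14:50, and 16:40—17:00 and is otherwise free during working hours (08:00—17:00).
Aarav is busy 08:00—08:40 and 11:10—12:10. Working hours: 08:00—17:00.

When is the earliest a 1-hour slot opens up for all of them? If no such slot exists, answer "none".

15:00

Oren free within 08:00–17:00: 08:20–08:30, 08:40–09:00, 09:50–11:20, 11:40–12:40, 14:50–16:40.
Aarav free within 08:00–17:00: 08:40–11:10, 12:10–17:00.
Hiro ∩ Oren: 11:00–11:20, 11:50–12:40, 15:00–16:40.
Hiro ∩ Oren ∩ Aarav: 11:00–11:10, 12:10–12:40, 15:00–16:40.
Windows ≥ 60 min: 15:00–16:40.
Earliest such window starts at 15:00.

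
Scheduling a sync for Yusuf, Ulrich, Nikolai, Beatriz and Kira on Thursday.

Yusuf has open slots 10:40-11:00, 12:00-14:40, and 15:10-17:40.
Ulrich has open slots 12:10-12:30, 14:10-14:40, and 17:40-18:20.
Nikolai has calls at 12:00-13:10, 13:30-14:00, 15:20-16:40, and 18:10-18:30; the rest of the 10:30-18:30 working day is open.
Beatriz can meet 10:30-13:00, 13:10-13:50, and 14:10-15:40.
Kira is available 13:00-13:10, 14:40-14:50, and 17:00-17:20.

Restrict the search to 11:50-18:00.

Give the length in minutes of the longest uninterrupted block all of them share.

Nikolai free within 10:30–18:30: 10:30–12:00, 13:10–13:30, 14:00–15:20, 16:40–18:10.
Yusuf ∩ Ulrich: 12:10–12:30, 14:10–14:40.
Yusuf ∩ Ulrich ∩ Nikolai: 14:10–14:40.
Yusuf ∩ Ulrich ∩ Nikolai ∩ Beatriz: 14:10–14:40.
Yusuf ∩ Ulrich ∩ Nikolai ∩ Beatriz ∩ Kira: (none).
Restricted to 11:50–18:00: (none).
No common window.

0 minutes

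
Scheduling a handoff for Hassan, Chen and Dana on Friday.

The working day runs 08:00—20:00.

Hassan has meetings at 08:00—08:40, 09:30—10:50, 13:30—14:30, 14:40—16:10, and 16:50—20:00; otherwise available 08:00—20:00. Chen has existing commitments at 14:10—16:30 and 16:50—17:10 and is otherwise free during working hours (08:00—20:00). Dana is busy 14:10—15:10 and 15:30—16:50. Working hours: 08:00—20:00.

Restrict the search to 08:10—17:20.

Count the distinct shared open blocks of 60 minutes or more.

1

Hassan free within 08:00–20:00: 08:40–09:30, 10:50–13:30, 14:30–14:40, 16:10–16:50.
Chen free within 08:00–20:00: 08:00–14:10, 16:30–16:50, 17:10–20:00.
Dana free within 08:00–20:00: 08:00–14:10, 15:10–15:30, 16:50–20:00.
Hassan ∩ Chen: 08:40–09:30, 10:50–13:30, 16:30–16:50.
Hassan ∩ Chen ∩ Dana: 08:40–09:30, 10:50–13:30.
Restricted to 08:10–17:20: 08:40–09:30, 10:50–13:30.
Windows ≥ 60 min: 10:50–13:30.
That's 1 window.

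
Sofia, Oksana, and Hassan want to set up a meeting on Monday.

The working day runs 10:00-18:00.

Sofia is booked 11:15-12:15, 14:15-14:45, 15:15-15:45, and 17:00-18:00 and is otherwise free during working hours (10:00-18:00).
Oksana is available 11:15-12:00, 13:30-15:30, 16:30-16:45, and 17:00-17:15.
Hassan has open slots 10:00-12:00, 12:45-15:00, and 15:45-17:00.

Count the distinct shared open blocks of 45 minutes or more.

1

Sofia free within 10:00–18:00: 10:00–11:15, 12:15–14:15, 14:45–15:15, 15:45–17:00.
Sofia ∩ Oksana: 13:30–14:15, 14:45–15:15, 16:30–16:45.
Sofia ∩ Oksana ∩ Hassan: 13:30–14:15, 14:45–15:00, 16:30–16:45.
Windows ≥ 45 min: 13:30–14:15.
That's 1 window.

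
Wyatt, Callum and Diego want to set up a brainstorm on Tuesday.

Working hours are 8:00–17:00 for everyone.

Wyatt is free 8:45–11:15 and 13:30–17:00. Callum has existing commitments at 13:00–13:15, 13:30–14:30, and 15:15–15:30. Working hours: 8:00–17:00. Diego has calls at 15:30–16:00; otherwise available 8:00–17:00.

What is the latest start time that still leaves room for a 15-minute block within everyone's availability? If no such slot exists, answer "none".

16:45

Callum free within 08:00–17:00: 08:00–13:00, 13:15–13:30, 14:30–15:15, 15:30–17:00.
Diego free within 08:00–17:00: 08:00–15:30, 16:00–17:00.
Wyatt ∩ Callum: 08:45–11:15, 14:30–15:15, 15:30–17:00.
Wyatt ∩ Callum ∩ Diego: 08:45–11:15, 14:30–15:15, 16:00–17:00.
Windows ≥ 15 min: 08:45–11:15, 14:30–15:15, 16:00–17:00.
Latest start in the last window 16:00–17:00 is 17:00 − 15 min = 16:45.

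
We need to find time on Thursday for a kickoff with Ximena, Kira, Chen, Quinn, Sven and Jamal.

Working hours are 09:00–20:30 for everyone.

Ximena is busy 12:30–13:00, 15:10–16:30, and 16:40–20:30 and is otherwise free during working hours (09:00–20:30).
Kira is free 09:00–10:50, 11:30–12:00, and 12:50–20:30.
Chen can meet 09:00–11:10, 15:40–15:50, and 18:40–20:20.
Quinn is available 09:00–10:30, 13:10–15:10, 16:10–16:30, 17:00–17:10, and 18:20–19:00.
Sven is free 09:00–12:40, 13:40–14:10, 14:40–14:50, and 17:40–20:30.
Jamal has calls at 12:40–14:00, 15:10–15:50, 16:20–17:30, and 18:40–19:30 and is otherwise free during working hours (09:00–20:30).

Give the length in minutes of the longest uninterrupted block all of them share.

Ximena free within 09:00–20:30: 09:00–12:30, 13:00–15:10, 16:30–16:40.
Jamal free within 09:00–20:30: 09:00–12:40, 14:00–15:10, 15:50–16:20, 17:30–18:40, 19:30–20:30.
Ximena ∩ Kira: 09:00–10:50, 11:30–12:00, 13:00–15:10, 16:30–16:40.
Ximena ∩ Kira ∩ Chen: 09:00–10:50.
Ximena ∩ Kira ∩ Chen ∩ Quinn: 09:00–10:30.
Ximena ∩ Kira ∩ Chen ∩ Quinn ∩ Sven: 09:00–10:30.
Ximena ∩ Kira ∩ Chen ∩ Quinn ∩ Sven ∩ Jamal: 09:00–10:30.
Single common window of 90 minutes.

90 minutes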